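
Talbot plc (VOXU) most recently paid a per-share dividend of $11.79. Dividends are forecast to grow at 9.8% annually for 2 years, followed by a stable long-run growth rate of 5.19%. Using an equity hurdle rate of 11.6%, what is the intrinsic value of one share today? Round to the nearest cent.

$210.30

Two-stage DDM. Project D₁…D_2 at 0.098, terminal growth 0.0519, discount at r = 0.116.
D_1 = 12.9454
D_2 = 14.2141
Terminal value at t=2: TV = D_3/(r−g) = 14.9518/(0.116−0.0519) = 233.2571
P₀ = 12.9454/(1+0.116)^1 + 14.2141/(1+0.116)^2 + 233.2571/(1+0.116)^2 = 210.2991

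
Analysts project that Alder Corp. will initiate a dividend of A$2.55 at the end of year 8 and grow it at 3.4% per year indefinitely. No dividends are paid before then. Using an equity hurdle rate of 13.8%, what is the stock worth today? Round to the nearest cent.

Deferred-dividend DDM. At t=7 the remaining stream is a growing perpetuity with first payment D_8 = 2.55.
V_7 = D_8/(r−g) = 2.55/(0.138−0.034) = 24.5192
P₀ = V_7/(1+r)^7 = 24.5192/(1+0.138)^7 = 9.9200

A$9.92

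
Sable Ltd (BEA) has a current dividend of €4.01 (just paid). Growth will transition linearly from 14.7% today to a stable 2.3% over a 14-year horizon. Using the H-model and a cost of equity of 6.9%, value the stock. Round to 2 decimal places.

H-model: P₀ = D₀[(1+g_L) + H(g_S−g_L)]/(r−g_L), with H = 14/2 = 7.
P₀ = 4.01 × [(1+0.023) + 7×(0.147−0.023)] / (0.069−0.023)
   = 4.01 × 1.8910 / 0.046 = 164.8459

€164.85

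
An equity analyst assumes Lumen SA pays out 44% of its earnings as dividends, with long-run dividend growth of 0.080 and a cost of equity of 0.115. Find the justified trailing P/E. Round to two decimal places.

Justified trailing P/E = b(1+g)/(r−g) = 0.44×(1+0.08)/(0.115−0.08) = 13.5771

13.58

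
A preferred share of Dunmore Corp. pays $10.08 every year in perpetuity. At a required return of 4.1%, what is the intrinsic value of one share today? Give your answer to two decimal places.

Zero-growth DDM (perpetuity): P₀ = D/r = 10.08 / 0.041 = 245.8537

$245.85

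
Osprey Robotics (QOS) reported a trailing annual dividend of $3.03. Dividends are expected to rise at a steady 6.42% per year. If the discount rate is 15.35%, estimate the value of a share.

$36.11

Gordon growth model: P₀ = D₁/(r − g). D₁ = 3.03 × (1 + 0.0642) = 3.2245.
P₀ = 3.2245 / (0.1535 − 0.0642) = 3.2245 / 0.0893 = 36.1089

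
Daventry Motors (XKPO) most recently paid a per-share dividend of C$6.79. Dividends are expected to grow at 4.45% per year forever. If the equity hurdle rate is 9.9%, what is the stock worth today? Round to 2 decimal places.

C$130.13

Gordon growth model: P₀ = D₁/(r − g). D₁ = 6.79 × (1 + 0.0445) = 7.0922.
P₀ = 7.0922 / (0.099 − 0.0445) = 7.0922 / 0.0545 = 130.1313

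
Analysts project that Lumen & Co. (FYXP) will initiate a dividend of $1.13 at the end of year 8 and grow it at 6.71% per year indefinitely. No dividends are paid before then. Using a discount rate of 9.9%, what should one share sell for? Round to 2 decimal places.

Deferred-dividend DDM. At t=7 the remaining stream is a growing perpetuity with first payment D_8 = 1.13.
V_7 = D_8/(r−g) = 1.13/(0.099−0.0671) = 35.4232
P₀ = V_7/(1+r)^7 = 35.4232/(1+0.099)^7 = 18.2938

$18.29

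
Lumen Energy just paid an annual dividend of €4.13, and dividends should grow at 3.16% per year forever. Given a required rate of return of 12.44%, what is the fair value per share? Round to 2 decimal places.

€45.91

Gordon growth model: P₀ = D₁/(r − g). D₁ = 4.13 × (1 + 0.0316) = 4.2605.
P₀ = 4.2605 / (0.1244 − 0.0316) = 4.2605 / 0.0928 = 45.9106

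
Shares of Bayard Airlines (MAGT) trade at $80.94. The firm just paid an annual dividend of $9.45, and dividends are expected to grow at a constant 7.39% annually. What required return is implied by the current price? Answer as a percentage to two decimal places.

Rearranging the constant-growth DDM: r = D₁/P₀ + g.
D₁ = 9.45 × (1 + 0.0739) = 10.1484.
r = 10.1484 / 80.94 + 0.0739 = 0.12538 + 0.0739 = 0.19928

19.93%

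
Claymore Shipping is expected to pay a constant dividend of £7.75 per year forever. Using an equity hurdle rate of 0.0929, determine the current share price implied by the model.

Zero-growth DDM (perpetuity): P₀ = D/r = 7.75 / 0.0929 = 83.4230

£83.42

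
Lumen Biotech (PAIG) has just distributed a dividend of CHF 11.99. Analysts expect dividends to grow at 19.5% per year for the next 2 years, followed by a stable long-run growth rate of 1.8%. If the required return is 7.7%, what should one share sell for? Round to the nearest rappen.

Two-stage DDM. Project D₁…D_2 at 0.195, terminal growth 0.018, discount at r = 0.077.
D_1 = 14.3281
D_2 = 17.1220
Terminal value at t=2: TV = D_3/(r−g) = 17.4302/(0.077−0.018) = 295.4274
P₀ = 14.3281/(1+0.077)^1 + 17.1220/(1+0.077)^2 + 295.4274/(1+0.077)^2 = 282.7593

CHF 282.76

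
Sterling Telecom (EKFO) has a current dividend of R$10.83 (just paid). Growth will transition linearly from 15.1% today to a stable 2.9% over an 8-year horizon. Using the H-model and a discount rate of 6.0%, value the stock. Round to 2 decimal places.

H-model: P₀ = D₀[(1+g_L) + H(g_S−g_L)]/(r−g_L), with H = 8/2 = 4.
P₀ = 10.83 × [(1+0.029) + 4×(0.151−0.029)] / (0.06−0.029)
   = 10.83 × 1.5170 / 0.031 = 529.9713

R$529.97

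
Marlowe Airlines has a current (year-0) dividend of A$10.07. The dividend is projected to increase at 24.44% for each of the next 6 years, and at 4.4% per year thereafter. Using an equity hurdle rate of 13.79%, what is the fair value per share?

Two-stage DDM. Project D₁…D_6 at 0.2444, terminal growth 0.044, discount at r = 0.1379.
D_1 = 12.5311
D_2 = 15.5937
D_3 = 19.4048
D_4 = 24.1474
D_5 = 30.0490
D_6 = 37.3929
Terminal value at t=6: TV = D_7/(r−g) = 39.0382/(0.1379−0.044) = 415.7425
P₀ = 12.5311/(1+0.1379)^1 + 15.5937/(1+0.1379)^2 + 19.4048/(1+0.1379)^3 + 24.1474/(1+0.1379)^4 + 30.0490/(1+0.1379)^5 + 37.3929/(1+0.1379)^6 + 415.7425/(1+0.1379)^6 = 275.1190

A$275.12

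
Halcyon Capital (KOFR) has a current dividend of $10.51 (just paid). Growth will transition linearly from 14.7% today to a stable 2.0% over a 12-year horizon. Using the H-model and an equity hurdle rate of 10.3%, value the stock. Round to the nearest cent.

$225.65

H-model: P₀ = D₀[(1+g_L) + H(g_S−g_L)]/(r−g_L), with H = 12/2 = 6.
P₀ = 10.51 × [(1+0.02) + 6×(0.147−0.02)] / (0.103−0.02)
   = 10.51 × 1.7820 / 0.083 = 225.6484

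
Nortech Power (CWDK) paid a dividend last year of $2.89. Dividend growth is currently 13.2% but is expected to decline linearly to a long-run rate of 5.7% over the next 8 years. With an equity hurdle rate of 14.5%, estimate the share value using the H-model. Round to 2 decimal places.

H-model: P₀ = D₀[(1+g_L) + H(g_S−g_L)]/(r−g_L), with H = 8/2 = 4.
P₀ = 2.89 × [(1+0.057) + 4×(0.132−0.057)] / (0.145−0.057)
   = 2.89 × 1.3570 / 0.088 = 44.5651

$44.57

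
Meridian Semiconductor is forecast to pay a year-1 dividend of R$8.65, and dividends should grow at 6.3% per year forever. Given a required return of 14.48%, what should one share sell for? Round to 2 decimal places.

Gordon growth model: P₀ = D₁/(r − g), with D₁ = 8.65 given directly.
P₀ = 8.6500 / (0.1448 − 0.063) = 8.6500 / 0.0818 = 105.7457

R$105.75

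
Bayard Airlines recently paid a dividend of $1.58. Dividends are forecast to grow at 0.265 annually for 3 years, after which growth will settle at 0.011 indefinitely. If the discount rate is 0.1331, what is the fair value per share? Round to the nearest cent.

Two-stage DDM. Project D₁…D_3 at 0.265, terminal growth 0.011, discount at r = 0.1331.
D_1 = 1.9987
D_2 = 2.5284
D_3 = 3.1984
Terminal value at t=3: TV = D_4/(r−g) = 3.2336/(0.1331−0.011) = 26.4828
P₀ = 1.9987/(1+0.1331)^1 + 2.5284/(1+0.1331)^2 + 3.1984/(1+0.1331)^3 + 26.4828/(1+0.1331)^3 = 24.1354

$24.14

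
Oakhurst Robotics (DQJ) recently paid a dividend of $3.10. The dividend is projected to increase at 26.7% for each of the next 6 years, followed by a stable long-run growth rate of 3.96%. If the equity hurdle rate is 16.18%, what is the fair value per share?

$69.83

Two-stage DDM. Project D₁…D_6 at 0.267, terminal growth 0.0396, discount at r = 0.1618.
D_1 = 3.9277
D_2 = 4.9764
D_3 = 6.3051
D_4 = 7.9886
D_5 = 10.1215
D_6 = 12.8239
Terminal value at t=6: TV = D_7/(r−g) = 13.3318/(0.1618−0.0396) = 109.0979
P₀ = 3.9277/(1+0.1618)^1 + 4.9764/(1+0.1618)^2 + 6.3051/(1+0.1618)^3 + 7.9886/(1+0.1618)^4 + 10.1215/(1+0.1618)^5 + 12.8239/(1+0.1618)^6 + 109.0979/(1+0.1618)^6 = 69.8332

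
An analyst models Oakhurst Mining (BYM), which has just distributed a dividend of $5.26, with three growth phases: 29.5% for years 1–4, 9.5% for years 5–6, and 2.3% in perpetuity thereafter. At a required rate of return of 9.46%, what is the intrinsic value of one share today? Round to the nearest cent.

Three-stage DDM. Project D₁…D_6; terminal Gordon value at t=6 with g = 0.023; discount at r = 0.0946.
D_1 = 6.8117
D_2 = 8.8212
D_3 = 11.4234
D_4 = 14.7933
D_5 = 16.1987
D_6 = 17.7375
TV_6 = 18.1455/(0.0946−0.023) = 253.4286
P₀ = Σ Dₜ/(1+r)ᵗ + TV_6/(1+r)^6 = 200.5623

$200.56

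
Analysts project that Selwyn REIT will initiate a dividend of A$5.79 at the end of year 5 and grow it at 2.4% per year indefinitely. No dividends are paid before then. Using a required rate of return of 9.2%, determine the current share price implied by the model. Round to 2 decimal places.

A$59.88

Deferred-dividend DDM. At t=4 the remaining stream is a growing perpetuity with first payment D_5 = 5.79.
V_4 = D_5/(r−g) = 5.79/(0.092−0.024) = 85.1471
P₀ = V_4/(1+r)^4 = 85.1471/(1+0.092)^4 = 59.8796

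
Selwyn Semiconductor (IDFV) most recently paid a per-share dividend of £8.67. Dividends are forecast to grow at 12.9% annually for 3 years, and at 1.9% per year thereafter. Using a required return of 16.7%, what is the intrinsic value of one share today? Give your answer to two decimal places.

Two-stage DDM. Project D₁…D_3 at 0.129, terminal growth 0.019, discount at r = 0.167.
D_1 = 9.7884
D_2 = 11.0511
D_3 = 12.4767
Terminal value at t=3: TV = D_4/(r−g) = 12.7138/(0.167−0.019) = 85.9040
P₀ = 9.7884/(1+0.167)^1 + 11.0511/(1+0.167)^2 + 12.4767/(1+0.167)^3 + 85.9040/(1+0.167)^3 = 78.4032

£78.40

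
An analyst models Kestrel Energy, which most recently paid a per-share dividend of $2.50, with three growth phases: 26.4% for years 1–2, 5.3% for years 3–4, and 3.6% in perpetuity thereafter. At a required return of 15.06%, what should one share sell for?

Three-stage DDM. Project D₁…D_4; terminal Gordon value at t=4 with g = 0.036; discount at r = 0.1506.
D_1 = 3.1600
D_2 = 3.9942
D_3 = 4.2059
D_4 = 4.4288
TV_4 = 4.5883/(0.1506−0.036) = 40.0374
P₀ = Σ Dₜ/(1+r)ᵗ + TV_4/(1+r)^4 = 33.8954

$33.90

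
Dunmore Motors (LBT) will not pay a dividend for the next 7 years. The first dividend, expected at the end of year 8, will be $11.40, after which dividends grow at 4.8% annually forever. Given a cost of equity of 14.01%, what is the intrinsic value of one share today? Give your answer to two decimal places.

$49.44

Deferred-dividend DDM. At t=7 the remaining stream is a growing perpetuity with first payment D_8 = 11.40.
V_7 = D_8/(r−g) = 11.40/(0.1401−0.048) = 123.7785
P₀ = V_7/(1+r)^7 = 123.7785/(1+0.1401)^7 = 49.4361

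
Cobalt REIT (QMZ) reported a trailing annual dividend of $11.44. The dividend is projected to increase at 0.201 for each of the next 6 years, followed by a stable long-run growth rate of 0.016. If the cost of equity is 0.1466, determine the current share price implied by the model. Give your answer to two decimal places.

Two-stage DDM. Project D₁…D_6 at 0.201, terminal growth 0.016, discount at r = 0.1466.
D_1 = 13.7394
D_2 = 16.5011
D_3 = 19.8178
D_4 = 23.8012
D_5 = 28.5852
D_6 = 34.3308
Terminal value at t=6: TV = D_7/(r−g) = 34.8801/(0.1466−0.016) = 267.0758
P₀ = 13.7394/(1+0.1466)^1 + 16.5011/(1+0.1466)^2 + 19.8178/(1+0.1466)^3 + 23.8012/(1+0.1466)^4 + 28.5852/(1+0.1466)^5 + 34.3308/(1+0.1466)^6 + 267.0758/(1+0.1466)^6 = 198.5172

$198.52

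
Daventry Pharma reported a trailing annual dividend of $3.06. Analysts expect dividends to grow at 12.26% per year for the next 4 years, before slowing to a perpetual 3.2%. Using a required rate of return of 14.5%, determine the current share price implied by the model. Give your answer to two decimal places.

$37.48

Two-stage DDM. Project D₁…D_4 at 0.1226, terminal growth 0.032, discount at r = 0.145.
D_1 = 3.4352
D_2 = 3.8563
D_3 = 4.3291
D_4 = 4.8598
Terminal value at t=4: TV = D_5/(r−g) = 5.0154/(0.145−0.032) = 44.3836
P₀ = 3.4352/(1+0.145)^1 + 3.8563/(1+0.145)^2 + 4.3291/(1+0.145)^3 + 4.8598/(1+0.145)^4 + 44.3836/(1+0.145)^4 = 37.4756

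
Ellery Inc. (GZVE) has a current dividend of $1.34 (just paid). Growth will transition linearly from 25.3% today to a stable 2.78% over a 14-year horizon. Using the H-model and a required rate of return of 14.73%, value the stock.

$29.20

H-model: P₀ = D₀[(1+g_L) + H(g_S−g_L)]/(r−g_L), with H = 14/2 = 7.
P₀ = 1.34 × [(1+0.0278) + 7×(0.253−0.0278)] / (0.1473−0.0278)
   = 1.34 × 2.6042 / 0.1195 = 29.2019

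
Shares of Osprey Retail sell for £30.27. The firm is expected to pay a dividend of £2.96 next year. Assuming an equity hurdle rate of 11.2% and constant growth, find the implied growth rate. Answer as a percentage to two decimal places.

From P₀ = D₁/(r − g), the implied growth is g = r − D₁/P₀.
g = 0.112 − 2.96/30.27 = 0.112 − 0.09779 = 0.01421

1.42%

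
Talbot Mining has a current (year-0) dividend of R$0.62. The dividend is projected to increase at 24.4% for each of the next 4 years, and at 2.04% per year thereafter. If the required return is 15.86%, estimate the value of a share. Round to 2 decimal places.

Two-stage DDM. Project D₁…D_4 at 0.244, terminal growth 0.0204, discount at r = 0.1586.
D_1 = 0.7713
D_2 = 0.9595
D_3 = 1.1936
D_4 = 1.4848
Terminal value at t=4: TV = D_5/(r−g) = 1.5151/(0.1586−0.0204) = 10.9632
P₀ = 0.7713/(1+0.1586)^1 + 0.9595/(1+0.1586)^2 + 1.1936/(1+0.1586)^3 + 1.4848/(1+0.1586)^4 + 10.9632/(1+0.1586)^4 = 9.0561

R$9.06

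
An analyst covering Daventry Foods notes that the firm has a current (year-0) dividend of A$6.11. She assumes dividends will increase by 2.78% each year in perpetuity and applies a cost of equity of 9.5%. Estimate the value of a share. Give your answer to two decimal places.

A$93.45

Gordon growth model: P₀ = D₁/(r − g). D₁ = 6.11 × (1 + 0.0278) = 6.2799.
P₀ = 6.2799 / (0.095 − 0.0278) = 6.2799 / 0.0672 = 93.4503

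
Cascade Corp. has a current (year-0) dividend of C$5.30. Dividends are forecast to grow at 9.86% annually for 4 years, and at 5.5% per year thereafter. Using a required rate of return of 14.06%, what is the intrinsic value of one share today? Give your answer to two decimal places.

C$75.54

Two-stage DDM. Project D₁…D_4 at 0.0986, terminal growth 0.055, discount at r = 0.1406.
D_1 = 5.8226
D_2 = 6.3967
D_3 = 7.0274
D_4 = 7.7203
Terminal value at t=4: TV = D_5/(r−g) = 8.1449/(0.1406−0.055) = 95.1509
P₀ = 5.8226/(1+0.1406)^1 + 6.3967/(1+0.1406)^2 + 7.0274/(1+0.1406)^3 + 7.7203/(1+0.1406)^4 + 95.1509/(1+0.1406)^4 = 75.5375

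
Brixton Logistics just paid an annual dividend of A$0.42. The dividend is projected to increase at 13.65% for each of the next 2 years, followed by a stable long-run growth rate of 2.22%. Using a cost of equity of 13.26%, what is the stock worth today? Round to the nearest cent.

Two-stage DDM. Project D₁…D_2 at 0.1365, terminal growth 0.0222, discount at r = 0.1326.
D_1 = 0.4773
D_2 = 0.5425
Terminal value at t=2: TV = D_3/(r−g) = 0.5545/(0.1326−0.0222) = 5.0229
P₀ = 0.4773/(1+0.1326)^1 + 0.5425/(1+0.1326)^2 + 5.0229/(1+0.1326)^2 = 4.7600

A$4.76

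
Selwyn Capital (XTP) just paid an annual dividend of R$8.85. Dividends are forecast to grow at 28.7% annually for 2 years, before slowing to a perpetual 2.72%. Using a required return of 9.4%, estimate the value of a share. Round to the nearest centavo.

Two-stage DDM. Project D₁…D_2 at 0.287, terminal growth 0.0272, discount at r = 0.094.
D_1 = 11.3899
D_2 = 14.6589
Terminal value at t=2: TV = D_3/(r−g) = 15.0576/(0.094−0.0272) = 225.4130
P₀ = 11.3899/(1+0.094)^1 + 14.6589/(1+0.094)^2 + 225.4130/(1+0.094)^2 = 211.0000

R$211.00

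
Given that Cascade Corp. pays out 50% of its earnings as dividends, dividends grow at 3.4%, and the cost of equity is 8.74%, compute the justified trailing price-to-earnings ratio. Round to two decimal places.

Justified trailing P/E = b(1+g)/(r−g) = 0.50×(1+0.034)/(0.0874−0.034) = 9.6816

9.68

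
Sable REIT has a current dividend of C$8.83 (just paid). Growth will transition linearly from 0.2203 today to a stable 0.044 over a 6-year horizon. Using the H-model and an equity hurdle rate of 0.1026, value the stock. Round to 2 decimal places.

C$237.01

H-model: P₀ = D₀[(1+g_L) + H(g_S−g_L)]/(r−g_L), with H = 6/2 = 3.
P₀ = 8.83 × [(1+0.044) + 3×(0.2203−0.044)] / (0.1026−0.044)
   = 8.83 × 1.5729 / 0.0586 = 237.0087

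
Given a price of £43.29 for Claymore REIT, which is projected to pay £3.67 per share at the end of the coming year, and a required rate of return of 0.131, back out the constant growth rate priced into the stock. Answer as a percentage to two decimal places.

4.62%

From P₀ = D₁/(r − g), the implied growth is g = r − D₁/P₀.
g = 0.131 − 3.67/43.29 = 0.131 − 0.08478 = 0.04622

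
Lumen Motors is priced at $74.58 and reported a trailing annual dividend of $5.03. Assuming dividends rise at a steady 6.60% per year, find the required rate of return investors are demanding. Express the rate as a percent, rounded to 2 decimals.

13.79%

Rearranging the constant-growth DDM: r = D₁/P₀ + g.
D₁ = 5.03 × (1 + 0.066) = 5.3620.
r = 5.3620 / 74.58 + 0.066 = 0.07190 + 0.066 = 0.13790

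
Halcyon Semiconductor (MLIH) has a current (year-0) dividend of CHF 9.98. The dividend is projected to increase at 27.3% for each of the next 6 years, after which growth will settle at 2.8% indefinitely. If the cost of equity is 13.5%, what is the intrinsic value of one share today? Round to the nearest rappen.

Two-stage DDM. Project D₁…D_6 at 0.273, terminal growth 0.028, discount at r = 0.135.
D_1 = 12.7045
D_2 = 16.1729
D_3 = 20.5881
D_4 = 26.2086
D_5 = 33.3636
D_6 = 42.4718
Terminal value at t=6: TV = D_7/(r−g) = 43.6610/(0.135−0.028) = 408.0471
P₀ = 12.7045/(1+0.135)^1 + 16.1729/(1+0.135)^2 + 20.5881/(1+0.135)^3 + 26.2086/(1+0.135)^4 + 33.3636/(1+0.135)^5 + 42.4718/(1+0.135)^6 + 408.0471/(1+0.135)^6 = 282.0701

CHF 282.07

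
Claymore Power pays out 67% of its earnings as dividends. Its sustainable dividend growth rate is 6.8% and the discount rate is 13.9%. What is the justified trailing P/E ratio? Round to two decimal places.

Justified trailing P/E = b(1+g)/(r−g) = 0.67×(1+0.068)/(0.139−0.068) = 10.0783

10.08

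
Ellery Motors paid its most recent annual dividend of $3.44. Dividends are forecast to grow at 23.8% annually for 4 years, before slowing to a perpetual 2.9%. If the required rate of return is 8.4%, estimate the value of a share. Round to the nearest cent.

Two-stage DDM. Project D₁…D_4 at 0.238, terminal growth 0.029, discount at r = 0.084.
D_1 = 4.2587
D_2 = 5.2723
D_3 = 6.5271
D_4 = 8.0806
Terminal value at t=4: TV = D_5/(r−g) = 8.3149/(0.084−0.029) = 151.1798
P₀ = 4.2587/(1+0.084)^1 + 5.2723/(1+0.084)^2 + 6.5271/(1+0.084)^3 + 8.0806/(1+0.084)^4 + 151.1798/(1+0.084)^4 = 128.8826

$128.88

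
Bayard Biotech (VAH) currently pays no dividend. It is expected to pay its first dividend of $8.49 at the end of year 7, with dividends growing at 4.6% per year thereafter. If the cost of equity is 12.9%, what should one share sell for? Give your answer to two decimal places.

Deferred-dividend DDM. At t=6 the remaining stream is a growing perpetuity with first payment D_7 = 8.49.
V_6 = D_7/(r−g) = 8.49/(0.129−0.046) = 102.2892
P₀ = V_6/(1+r)^6 = 102.2892/(1+0.129)^6 = 49.3931

$49.39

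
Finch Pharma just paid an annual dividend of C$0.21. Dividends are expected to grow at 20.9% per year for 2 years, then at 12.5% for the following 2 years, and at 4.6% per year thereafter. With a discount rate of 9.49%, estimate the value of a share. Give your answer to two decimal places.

C$6.80

Three-stage DDM. Project D₁…D_4; terminal Gordon value at t=4 with g = 0.046; discount at r = 0.0949.
D_1 = 0.2539
D_2 = 0.3070
D_3 = 0.3453
D_4 = 0.3885
TV_4 = 0.4064/(0.0949−0.046) = 8.3100
P₀ = Σ Dₜ/(1+r)ᵗ + TV_4/(1+r)^4 = 6.8037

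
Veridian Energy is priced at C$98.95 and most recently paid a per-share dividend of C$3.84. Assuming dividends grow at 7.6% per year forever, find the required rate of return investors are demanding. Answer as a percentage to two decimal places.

11.78%

Rearranging the constant-growth DDM: r = D₁/P₀ + g.
D₁ = 3.84 × (1 + 0.076) = 4.1318.
r = 4.1318 / 98.95 + 0.076 = 0.04176 + 0.076 = 0.11776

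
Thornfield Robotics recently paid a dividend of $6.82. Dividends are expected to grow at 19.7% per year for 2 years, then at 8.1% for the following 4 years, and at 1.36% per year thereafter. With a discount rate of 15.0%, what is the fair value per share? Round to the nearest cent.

$82.74

Three-stage DDM. Project D₁…D_6; terminal Gordon value at t=6 with g = 0.0136; discount at r = 0.15.
D_1 = 8.1635
D_2 = 9.7718
D_3 = 10.5633
D_4 = 11.4189
D_5 = 12.3438
D_6 = 13.3437
TV_6 = 13.5251/(0.15−0.0136) = 99.1580
P₀ = Σ Dₜ/(1+r)ᵗ + TV_6/(1+r)^6 = 82.7365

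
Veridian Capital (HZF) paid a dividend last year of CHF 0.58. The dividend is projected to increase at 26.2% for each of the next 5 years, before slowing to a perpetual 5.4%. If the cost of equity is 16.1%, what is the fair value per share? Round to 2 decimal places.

Two-stage DDM. Project D₁…D_5 at 0.262, terminal growth 0.054, discount at r = 0.161.
D_1 = 0.7320
D_2 = 0.9237
D_3 = 1.1658
D_4 = 1.4712
D_5 = 1.8566
Terminal value at t=5: TV = D_6/(r−g) = 1.9569/(0.161−0.054) = 18.2886
P₀ = 0.7320/(1+0.161)^1 + 0.9237/(1+0.161)^2 + 1.1658/(1+0.161)^3 + 1.4712/(1+0.161)^4 + 1.8566/(1+0.161)^5 + 18.2886/(1+0.161)^5 = 12.4206

CHF 12.42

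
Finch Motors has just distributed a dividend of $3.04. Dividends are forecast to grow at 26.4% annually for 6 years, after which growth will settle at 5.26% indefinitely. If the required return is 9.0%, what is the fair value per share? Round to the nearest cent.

Two-stage DDM. Project D₁…D_6 at 0.264, terminal growth 0.0526, discount at r = 0.09.
D_1 = 3.8426
D_2 = 4.8570
D_3 = 6.1392
D_4 = 7.7600
D_5 = 9.8086
D_6 = 12.3981
Terminal value at t=6: TV = D_7/(r−g) = 13.0503/(0.09−0.0526) = 348.9376
P₀ = 3.8426/(1+0.09)^1 + 4.8570/(1+0.09)^2 + 6.1392/(1+0.09)^3 + 7.7600/(1+0.09)^4 + 9.8086/(1+0.09)^5 + 12.3981/(1+0.09)^6 + 348.9376/(1+0.09)^6 = 239.6790

$239.68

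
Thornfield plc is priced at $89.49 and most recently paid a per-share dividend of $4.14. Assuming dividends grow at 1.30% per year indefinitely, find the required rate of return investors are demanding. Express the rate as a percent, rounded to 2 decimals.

5.99%

Rearranging the constant-growth DDM: r = D₁/P₀ + g.
D₁ = 4.14 × (1 + 0.013) = 4.1938.
r = 4.1938 / 89.49 + 0.013 = 0.04686 + 0.013 = 0.05986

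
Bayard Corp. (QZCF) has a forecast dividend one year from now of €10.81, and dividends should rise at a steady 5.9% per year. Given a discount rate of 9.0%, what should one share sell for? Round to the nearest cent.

€348.71

Gordon growth model: P₀ = D₁/(r − g), with D₁ = 10.81 given directly.
P₀ = 10.8100 / (0.09 − 0.059) = 10.8100 / 0.031 = 348.7097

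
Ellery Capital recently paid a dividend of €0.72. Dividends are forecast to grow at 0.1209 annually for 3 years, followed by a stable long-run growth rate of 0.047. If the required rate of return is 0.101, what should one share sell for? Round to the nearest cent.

Two-stage DDM. Project D₁…D_3 at 0.1209, terminal growth 0.047, discount at r = 0.101.
D_1 = 0.8070
D_2 = 0.9046
D_3 = 1.0140
Terminal value at t=3: TV = D_4/(r−g) = 1.0616/(0.101−0.047) = 19.6601
P₀ = 0.8070/(1+0.101)^1 + 0.9046/(1+0.101)^2 + 1.0140/(1+0.101)^3 + 19.6601/(1+0.101)^3 = 16.9698

€16.97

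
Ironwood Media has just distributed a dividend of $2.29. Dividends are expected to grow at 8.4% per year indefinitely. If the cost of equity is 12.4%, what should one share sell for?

Gordon growth model: P₀ = D₁/(r − g). D₁ = 2.29 × (1 + 0.084) = 2.4824.
P₀ = 2.4824 / (0.124 − 0.084) = 2.4824 / 0.04 = 62.0590

$62.06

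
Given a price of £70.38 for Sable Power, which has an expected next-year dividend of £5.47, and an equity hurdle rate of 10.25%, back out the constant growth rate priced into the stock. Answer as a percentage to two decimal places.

From P₀ = D₁/(r − g), the implied growth is g = r − D₁/P₀.
g = 0.1025 − 5.47/70.38 = 0.1025 − 0.07772 = 0.02478

2.48%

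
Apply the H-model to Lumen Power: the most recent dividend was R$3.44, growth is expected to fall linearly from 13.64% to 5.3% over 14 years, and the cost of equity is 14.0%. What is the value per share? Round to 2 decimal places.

H-model: P₀ = D₀[(1+g_L) + H(g_S−g_L)]/(r−g_L), with H = 14/2 = 7.
P₀ = 3.44 × [(1+0.053) + 7×(0.1364−0.053)] / (0.14−0.053)
   = 3.44 × 1.6368 / 0.087 = 64.7194

R$64.72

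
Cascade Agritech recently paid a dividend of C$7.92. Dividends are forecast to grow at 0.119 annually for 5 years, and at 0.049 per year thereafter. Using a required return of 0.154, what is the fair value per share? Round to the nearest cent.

Two-stage DDM. Project D₁…D_5 at 0.119, terminal growth 0.049, discount at r = 0.154.
D_1 = 8.8625
D_2 = 9.9171
D_3 = 11.0973
D_4 = 12.4178
D_5 = 13.8955
Terminal value at t=5: TV = D_6/(r−g) = 14.5764/(0.154−0.049) = 138.8231
P₀ = 8.8625/(1+0.154)^1 + 9.9171/(1+0.154)^2 + 11.0973/(1+0.154)^3 + 12.4178/(1+0.154)^4 + 13.8955/(1+0.154)^5 + 138.8231/(1+0.154)^5 = 103.9710

C$103.97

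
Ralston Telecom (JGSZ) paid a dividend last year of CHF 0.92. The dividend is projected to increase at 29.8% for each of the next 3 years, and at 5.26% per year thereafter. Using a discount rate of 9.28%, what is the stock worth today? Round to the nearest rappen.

Two-stage DDM. Project D₁…D_3 at 0.298, terminal growth 0.0526, discount at r = 0.0928.
D_1 = 1.1942
D_2 = 1.5500
D_3 = 2.0119
Terminal value at t=3: TV = D_4/(r−g) = 2.1178/(0.0928−0.0526) = 52.6804
P₀ = 1.1942/(1+0.0928)^1 + 1.5500/(1+0.0928)^2 + 2.0119/(1+0.0928)^3 + 52.6804/(1+0.0928)^3 = 44.2994

CHF 44.30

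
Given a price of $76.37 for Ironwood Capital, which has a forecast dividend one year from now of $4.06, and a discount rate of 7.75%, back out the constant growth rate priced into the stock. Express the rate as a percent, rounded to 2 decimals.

From P₀ = D₁/(r − g), the implied growth is g = r − D₁/P₀.
g = 0.0775 − 4.06/76.37 = 0.0775 − 0.05316 = 0.02434

2.43%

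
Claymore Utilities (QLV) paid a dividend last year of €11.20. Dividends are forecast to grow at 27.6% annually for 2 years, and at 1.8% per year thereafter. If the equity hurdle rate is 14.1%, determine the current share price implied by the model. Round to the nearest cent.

Two-stage DDM. Project D₁…D_2 at 0.276, terminal growth 0.018, discount at r = 0.141.
D_1 = 14.2912
D_2 = 18.2356
Terminal value at t=2: TV = D_3/(r−g) = 18.5638/(0.141−0.018) = 150.9253
P₀ = 14.2912/(1+0.141)^1 + 18.2356/(1+0.141)^2 + 150.9253/(1+0.141)^2 = 142.4609

€142.46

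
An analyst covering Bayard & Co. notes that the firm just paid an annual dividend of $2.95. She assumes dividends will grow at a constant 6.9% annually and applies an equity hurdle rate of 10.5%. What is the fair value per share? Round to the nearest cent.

$87.60

Gordon growth model: P₀ = D₁/(r − g). D₁ = 2.95 × (1 + 0.069) = 3.1536.
P₀ = 3.1536 / (0.105 − 0.069) = 3.1536 / 0.036 = 87.5986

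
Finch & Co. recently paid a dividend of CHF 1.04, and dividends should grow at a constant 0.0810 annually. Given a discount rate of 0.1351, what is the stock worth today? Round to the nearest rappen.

Gordon growth model: P₀ = D₁/(r − g). D₁ = 1.04 × (1 + 0.081) = 1.1242.
P₀ = 1.1242 / (0.1351 − 0.081) = 1.1242 / 0.0541 = 20.7808

CHF 20.78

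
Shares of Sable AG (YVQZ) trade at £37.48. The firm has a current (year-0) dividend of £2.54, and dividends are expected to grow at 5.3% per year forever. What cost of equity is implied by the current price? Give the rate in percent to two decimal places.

12.44%

Rearranging the constant-growth DDM: r = D₁/P₀ + g.
D₁ = 2.54 × (1 + 0.053) = 2.6746.
r = 2.6746 / 37.48 + 0.053 = 0.07136 + 0.053 = 0.12436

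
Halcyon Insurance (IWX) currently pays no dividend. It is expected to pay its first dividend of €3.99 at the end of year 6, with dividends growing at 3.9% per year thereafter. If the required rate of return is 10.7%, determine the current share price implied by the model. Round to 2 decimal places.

€35.30

Deferred-dividend DDM. At t=5 the remaining stream is a growing perpetuity with first payment D_6 = 3.99.
V_5 = D_6/(r−g) = 3.99/(0.107−0.039) = 58.6765
P₀ = V_5/(1+r)^5 = 58.6765/(1+0.107)^5 = 35.2960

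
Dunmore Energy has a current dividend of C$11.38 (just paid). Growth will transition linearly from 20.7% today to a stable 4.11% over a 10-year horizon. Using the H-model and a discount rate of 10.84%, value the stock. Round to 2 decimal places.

C$316.31

H-model: P₀ = D₀[(1+g_L) + H(g_S−g_L)]/(r−g_L), with H = 10/2 = 5.
P₀ = 11.38 × [(1+0.0411) + 5×(0.207−0.0411)] / (0.1084−0.0411)
   = 11.38 × 1.8706 / 0.0673 = 316.3065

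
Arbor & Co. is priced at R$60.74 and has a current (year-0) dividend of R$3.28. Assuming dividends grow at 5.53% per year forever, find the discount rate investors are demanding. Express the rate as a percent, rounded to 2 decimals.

Rearranging the constant-growth DDM: r = D₁/P₀ + g.
D₁ = 3.28 × (1 + 0.0553) = 3.4614.
r = 3.4614 / 60.74 + 0.0553 = 0.05699 + 0.0553 = 0.11229

11.23%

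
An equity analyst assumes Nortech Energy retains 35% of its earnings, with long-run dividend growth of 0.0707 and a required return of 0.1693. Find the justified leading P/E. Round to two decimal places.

Payout ratio b = 1 − 0.35 = 0.65.
Justified leading P/E = b/(r−g) = 0.65/(0.1693−0.0707) = 6.5923

6.59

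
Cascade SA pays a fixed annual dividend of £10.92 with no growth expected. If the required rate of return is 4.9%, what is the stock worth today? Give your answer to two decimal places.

£222.86

Zero-growth DDM (perpetuity): P₀ = D/r = 10.92 / 0.049 = 222.8571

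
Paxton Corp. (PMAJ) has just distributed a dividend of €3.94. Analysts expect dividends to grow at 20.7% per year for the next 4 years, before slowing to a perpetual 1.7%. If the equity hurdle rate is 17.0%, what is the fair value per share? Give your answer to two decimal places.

Two-stage DDM. Project D₁…D_4 at 0.207, terminal growth 0.017, discount at r = 0.17.
D_1 = 4.7556
D_2 = 5.7400
D_3 = 6.9282
D_4 = 8.3623
Terminal value at t=4: TV = D_5/(r−g) = 8.5045/(0.17−0.017) = 55.5846
P₀ = 4.7556/(1+0.17)^1 + 5.7400/(1+0.17)^2 + 6.9282/(1+0.17)^3 + 8.3623/(1+0.17)^4 + 55.5846/(1+0.17)^4 = 46.7088

€46.71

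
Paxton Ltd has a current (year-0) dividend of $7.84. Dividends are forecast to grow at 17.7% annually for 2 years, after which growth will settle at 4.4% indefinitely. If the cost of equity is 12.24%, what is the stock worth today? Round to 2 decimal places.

Two-stage DDM. Project D₁…D_2 at 0.177, terminal growth 0.044, discount at r = 0.1224.
D_1 = 9.2277
D_2 = 10.8610
Terminal value at t=2: TV = D_3/(r−g) = 11.3389/(0.1224−0.044) = 144.6283
P₀ = 9.2277/(1+0.1224)^1 + 10.8610/(1+0.1224)^2 + 144.6283/(1+0.1224)^2 = 131.6470

$131.65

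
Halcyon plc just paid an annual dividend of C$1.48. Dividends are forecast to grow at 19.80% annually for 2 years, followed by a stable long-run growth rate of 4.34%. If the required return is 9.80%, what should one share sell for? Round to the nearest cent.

Two-stage DDM. Project D₁…D_2 at 0.198, terminal growth 0.0434, discount at r = 0.098.
D_1 = 1.7730
D_2 = 2.1241
Terminal value at t=2: TV = D_3/(r−g) = 2.2163/(0.098−0.0434) = 40.5914
P₀ = 1.7730/(1+0.098)^1 + 2.1241/(1+0.098)^2 + 40.5914/(1+0.098)^2 = 37.0455

C$37.05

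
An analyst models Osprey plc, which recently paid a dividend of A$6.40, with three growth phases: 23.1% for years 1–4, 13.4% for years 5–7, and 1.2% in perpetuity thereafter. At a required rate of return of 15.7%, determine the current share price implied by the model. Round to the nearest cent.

A$107.49

Three-stage DDM. Project D₁…D_7; terminal Gordon value at t=7 with g = 0.012; discount at r = 0.157.
D_1 = 7.8784
D_2 = 9.6983
D_3 = 11.9386
D_4 = 14.6964
D_5 = 16.6658
D_6 = 18.8990
D_7 = 21.4314
TV_7 = 21.6886/(0.157−0.012) = 149.5767
P₀ = Σ Dₜ/(1+r)ᵗ + TV_7/(1+r)^7 = 107.4948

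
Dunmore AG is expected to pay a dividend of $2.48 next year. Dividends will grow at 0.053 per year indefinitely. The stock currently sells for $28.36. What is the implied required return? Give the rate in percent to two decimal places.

Rearranging the constant-growth DDM: r = D₁/P₀ + g.
r = 2.4800 / 28.36 + 0.053 = 0.08745 + 0.053 = 0.14045

14.04%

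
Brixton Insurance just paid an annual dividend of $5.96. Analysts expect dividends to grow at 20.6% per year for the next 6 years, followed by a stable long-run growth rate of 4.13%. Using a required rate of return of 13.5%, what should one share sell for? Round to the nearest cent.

Two-stage DDM. Project D₁…D_6 at 0.206, terminal growth 0.0413, discount at r = 0.135.
D_1 = 7.1878
D_2 = 8.6684
D_3 = 10.4541
D_4 = 12.6077
D_5 = 15.2049
D_6 = 18.3371
Terminal value at t=6: TV = D_7/(r−g) = 19.0944/(0.135−0.0413) = 203.7823
P₀ = 7.1878/(1+0.135)^1 + 8.6684/(1+0.135)^2 + 10.4541/(1+0.135)^3 + 12.6077/(1+0.135)^4 + 15.2049/(1+0.135)^5 + 18.3371/(1+0.135)^6 + 203.7823/(1+0.135)^6 = 139.7803

$139.78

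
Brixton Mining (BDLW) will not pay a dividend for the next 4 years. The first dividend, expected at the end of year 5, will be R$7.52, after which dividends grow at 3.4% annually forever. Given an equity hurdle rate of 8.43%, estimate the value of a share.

Deferred-dividend DDM. At t=4 the remaining stream is a growing perpetuity with first payment D_5 = 7.52.
V_4 = D_5/(r−g) = 7.52/(0.0843−0.034) = 149.5030
P₀ = V_4/(1+r)^4 = 149.5030/(1+0.0843)^4 = 108.1564

R$108.16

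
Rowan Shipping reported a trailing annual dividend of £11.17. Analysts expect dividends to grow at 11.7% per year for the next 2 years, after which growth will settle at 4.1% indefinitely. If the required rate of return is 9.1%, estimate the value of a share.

Two-stage DDM. Project D₁…D_2 at 0.117, terminal growth 0.041, discount at r = 0.091.
D_1 = 12.4769
D_2 = 13.9367
Terminal value at t=2: TV = D_3/(r−g) = 14.5081/(0.091−0.041) = 290.1618
P₀ = 12.4769/(1+0.091)^1 + 13.9367/(1+0.091)^2 + 290.1618/(1+0.091)^2 = 266.9208

£266.92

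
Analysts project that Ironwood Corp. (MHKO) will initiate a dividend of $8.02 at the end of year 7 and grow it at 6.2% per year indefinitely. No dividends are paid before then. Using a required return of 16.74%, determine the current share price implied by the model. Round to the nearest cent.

Deferred-dividend DDM. At t=6 the remaining stream is a growing perpetuity with first payment D_7 = 8.02.
V_6 = D_7/(r−g) = 8.02/(0.1674−0.062) = 76.0911
P₀ = V_6/(1+r)^6 = 76.0911/(1+0.1674)^6 = 30.0618

$30.06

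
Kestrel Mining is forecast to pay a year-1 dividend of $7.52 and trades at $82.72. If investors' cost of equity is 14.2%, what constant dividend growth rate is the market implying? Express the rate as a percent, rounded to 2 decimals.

5.11%

From P₀ = D₁/(r − g), the implied growth is g = r − D₁/P₀.
g = 0.142 − 7.52/82.72 = 0.142 − 0.09091 = 0.05109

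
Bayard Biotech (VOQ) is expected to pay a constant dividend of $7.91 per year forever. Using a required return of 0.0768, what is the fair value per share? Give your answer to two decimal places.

Zero-growth DDM (perpetuity): P₀ = D/r = 7.91 / 0.0768 = 102.9948

$102.99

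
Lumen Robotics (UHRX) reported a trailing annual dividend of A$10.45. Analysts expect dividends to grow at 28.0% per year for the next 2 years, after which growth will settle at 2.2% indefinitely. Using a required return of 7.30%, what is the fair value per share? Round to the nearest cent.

A$325.34

Two-stage DDM. Project D₁…D_2 at 0.28, terminal growth 0.022, discount at r = 0.073.
D_1 = 13.3760
D_2 = 17.1213
Terminal value at t=2: TV = D_3/(r−g) = 17.4979/(0.073−0.022) = 343.0970
P₀ = 13.3760/(1+0.073)^1 + 17.1213/(1+0.073)^2 + 343.0970/(1+0.073)^2 = 325.3377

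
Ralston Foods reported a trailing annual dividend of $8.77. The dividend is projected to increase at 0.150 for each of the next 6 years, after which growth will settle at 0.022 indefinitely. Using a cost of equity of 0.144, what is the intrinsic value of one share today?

Two-stage DDM. Project D₁…D_6 at 0.15, terminal growth 0.022, discount at r = 0.144.
D_1 = 10.0855
D_2 = 11.5983
D_3 = 13.3381
D_4 = 15.3388
D_5 = 17.6396
D_6 = 20.2855
Terminal value at t=6: TV = D_7/(r−g) = 20.7318/(0.144−0.022) = 169.9330
P₀ = 10.0855/(1+0.144)^1 + 11.5983/(1+0.144)^2 + 13.3381/(1+0.144)^3 + 15.3388/(1+0.144)^4 + 17.6396/(1+0.144)^5 + 20.2855/(1+0.144)^6 + 169.9330/(1+0.144)^6 = 129.4036

$129.40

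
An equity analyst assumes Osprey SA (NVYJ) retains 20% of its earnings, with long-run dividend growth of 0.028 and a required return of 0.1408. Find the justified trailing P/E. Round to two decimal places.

Payout ratio b = 1 − 0.20 = 0.80.
Justified trailing P/E = b(1+g)/(r−g) = 0.80×(1+0.028)/(0.1408−0.028) = 7.2908

7.29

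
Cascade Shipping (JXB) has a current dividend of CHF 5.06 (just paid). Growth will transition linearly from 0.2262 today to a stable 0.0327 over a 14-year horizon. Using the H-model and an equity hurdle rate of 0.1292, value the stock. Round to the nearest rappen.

H-model: P₀ = D₀[(1+g_L) + H(g_S−g_L)]/(r−g_L), with H = 14/2 = 7.
P₀ = 5.06 × [(1+0.0327) + 7×(0.2262−0.0327)] / (0.1292−0.0327)
   = 5.06 × 2.3872 / 0.0965 = 125.1734

CHF 125.17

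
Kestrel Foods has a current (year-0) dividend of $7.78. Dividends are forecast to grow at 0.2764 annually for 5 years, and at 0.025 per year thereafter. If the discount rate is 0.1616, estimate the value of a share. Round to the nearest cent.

$145.59

Two-stage DDM. Project D₁…D_5 at 0.2764, terminal growth 0.025, discount at r = 0.1616.
D_1 = 9.9304
D_2 = 12.6752
D_3 = 16.1786
D_4 = 20.6503
D_5 = 26.3581
Terminal value at t=5: TV = D_6/(r−g) = 27.0170/(0.1616−0.025) = 197.7820
P₀ = 9.9304/(1+0.1616)^1 + 12.6752/(1+0.1616)^2 + 16.1786/(1+0.1616)^3 + 20.6503/(1+0.1616)^4 + 26.3581/(1+0.1616)^5 + 197.7820/(1+0.1616)^5 = 145.5902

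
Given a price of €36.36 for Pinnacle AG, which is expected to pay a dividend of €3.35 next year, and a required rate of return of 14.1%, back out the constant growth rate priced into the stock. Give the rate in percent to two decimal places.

4.89%

From P₀ = D₁/(r − g), the implied growth is g = r − D₁/P₀.
g = 0.141 − 3.35/36.36 = 0.141 − 0.09213 = 0.04887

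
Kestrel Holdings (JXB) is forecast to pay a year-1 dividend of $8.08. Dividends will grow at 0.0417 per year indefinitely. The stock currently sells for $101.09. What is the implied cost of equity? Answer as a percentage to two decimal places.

12.16%

Rearranging the constant-growth DDM: r = D₁/P₀ + g.
r = 8.0800 / 101.09 + 0.0417 = 0.07993 + 0.0417 = 0.12163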